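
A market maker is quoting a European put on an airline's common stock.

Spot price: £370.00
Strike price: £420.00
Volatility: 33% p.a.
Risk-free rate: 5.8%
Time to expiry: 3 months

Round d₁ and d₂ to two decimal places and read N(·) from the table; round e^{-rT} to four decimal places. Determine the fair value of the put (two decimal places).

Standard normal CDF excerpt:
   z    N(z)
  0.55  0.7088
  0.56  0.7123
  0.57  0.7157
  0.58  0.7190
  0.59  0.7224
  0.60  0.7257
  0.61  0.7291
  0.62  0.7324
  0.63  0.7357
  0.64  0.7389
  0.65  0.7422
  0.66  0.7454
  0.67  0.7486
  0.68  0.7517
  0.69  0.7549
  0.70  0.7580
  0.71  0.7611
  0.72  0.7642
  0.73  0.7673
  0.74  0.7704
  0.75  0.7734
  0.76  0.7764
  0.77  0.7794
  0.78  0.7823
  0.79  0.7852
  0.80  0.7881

£52.88

σ√T = 0.33 × 0.5000 = 0.1650
ln(S/K) + (r + σ²/2)T = ln(370/420) + (0.058 + 0.33²/2)·0.25 = -0.1268 + 0.0281 = -0.0986
d₁ = -0.0986 / 0.1650 = -0.5978 ⇒ -0.60
d₂ = d₁ − σ√T = -0.5978 − 0.1650 = -0.7628 ⇒ -0.76
exp(−rT) = exp(−0.058·0.25) = 0.9856
N(−d₂) = N(0.76) = 0.7764;  N(−d₁) = N(0.60) = 0.7257
P = 420·0.9856·0.7764 − 370·0.7257 = 321.3923 − 268.5090 = 52.8833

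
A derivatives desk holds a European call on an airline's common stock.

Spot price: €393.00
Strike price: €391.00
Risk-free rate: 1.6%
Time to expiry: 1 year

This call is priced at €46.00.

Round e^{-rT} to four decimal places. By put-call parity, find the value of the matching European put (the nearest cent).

e^(−rT) = e^(−0.016·1) = 0.9841
Put-call parity: C − P = S − K·e^(−rT) = 393 − 391·0.9841 = 393 − 384.7831 = 8.2169
P = C − (C − P) = 46.00 − (8.2169) = 37.7831

€37.78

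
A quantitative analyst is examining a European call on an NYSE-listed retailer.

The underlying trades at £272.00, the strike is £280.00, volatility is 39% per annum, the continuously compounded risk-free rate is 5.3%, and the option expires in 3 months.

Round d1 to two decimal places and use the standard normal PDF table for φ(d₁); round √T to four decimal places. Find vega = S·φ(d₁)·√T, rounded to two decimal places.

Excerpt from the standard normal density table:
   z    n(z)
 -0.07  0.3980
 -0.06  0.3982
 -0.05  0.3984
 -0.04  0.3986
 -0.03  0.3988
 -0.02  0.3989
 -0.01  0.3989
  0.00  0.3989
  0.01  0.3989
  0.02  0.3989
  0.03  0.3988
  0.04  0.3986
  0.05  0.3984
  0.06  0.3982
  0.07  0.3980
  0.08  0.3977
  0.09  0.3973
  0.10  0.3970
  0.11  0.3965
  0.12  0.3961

T = 0.25;  σ√T = 0.1950
ln(S/K) + (r + σ²/2)T = ln(272/280) + (0.053 + 0.39²/2)·0.25 = -0.0290 + 0.0323 = 0.0033
d₁ = 0.0033 / 0.1950 = 0.0168 ≈ 0.02
√T = √0.25 = 0.5000
φ(d₁) = φ(0.02) = 0.3989
vega = S·φ(d₁)·√T = 272·0.3989·0.5000 = 54.2504

54.25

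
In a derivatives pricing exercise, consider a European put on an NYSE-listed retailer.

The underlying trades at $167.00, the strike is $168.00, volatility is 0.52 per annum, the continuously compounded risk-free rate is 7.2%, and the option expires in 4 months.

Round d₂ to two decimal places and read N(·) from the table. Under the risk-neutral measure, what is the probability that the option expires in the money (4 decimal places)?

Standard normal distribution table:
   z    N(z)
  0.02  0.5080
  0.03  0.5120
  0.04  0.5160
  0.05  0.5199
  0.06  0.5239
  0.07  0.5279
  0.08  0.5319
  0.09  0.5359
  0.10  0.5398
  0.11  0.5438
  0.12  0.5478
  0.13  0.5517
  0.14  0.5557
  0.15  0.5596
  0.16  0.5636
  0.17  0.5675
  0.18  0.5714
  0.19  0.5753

0.5359

σ√T = 0.52·√0.3333 = 0.3002
d₁ = [ln(167/168) + (0.072 + ½·0.52²)·0.3333] / (σ√T) = (-0.0060 + 0.0691) / 0.3002 = 0.2102 → 0.21
d₂ = 0.2102 − 0.3002 = -0.0901 → -0.09
Pr(exercise) under Q = N(−d₂) = N(0.09) = 0.5359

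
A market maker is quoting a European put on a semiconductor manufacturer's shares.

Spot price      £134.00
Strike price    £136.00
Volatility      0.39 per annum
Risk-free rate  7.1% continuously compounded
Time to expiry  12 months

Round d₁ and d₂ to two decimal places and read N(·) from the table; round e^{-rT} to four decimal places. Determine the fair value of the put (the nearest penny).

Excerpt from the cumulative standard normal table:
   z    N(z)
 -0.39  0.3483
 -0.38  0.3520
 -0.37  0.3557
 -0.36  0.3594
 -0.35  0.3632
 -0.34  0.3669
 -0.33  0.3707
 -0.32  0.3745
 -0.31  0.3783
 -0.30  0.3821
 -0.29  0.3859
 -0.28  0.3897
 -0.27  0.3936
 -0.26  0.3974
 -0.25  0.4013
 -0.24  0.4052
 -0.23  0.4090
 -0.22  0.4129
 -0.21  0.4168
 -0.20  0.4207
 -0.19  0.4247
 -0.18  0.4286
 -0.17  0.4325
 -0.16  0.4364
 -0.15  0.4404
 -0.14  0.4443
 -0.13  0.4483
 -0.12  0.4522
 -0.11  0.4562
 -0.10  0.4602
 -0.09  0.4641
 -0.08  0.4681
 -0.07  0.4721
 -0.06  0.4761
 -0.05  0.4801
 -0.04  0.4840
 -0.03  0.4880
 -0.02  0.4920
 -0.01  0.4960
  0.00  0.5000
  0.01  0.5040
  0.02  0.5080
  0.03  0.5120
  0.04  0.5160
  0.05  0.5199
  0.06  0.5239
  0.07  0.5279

£16.70

T = 1;  σ√T = 0.3900
d₁ = [ln(134/136) + (0.071 + ½·0.39²)·1] / (σ√T) = (-0.0148 + 0.1471) / 0.3900 = 0.3391 ≈ 0.34
d₂ = 0.3391 − 0.3900 = -0.0509 ≈ -0.05
e^(−rT) = e^(−0.071·1) = 0.9315
N(−d₂) = N(0.05) = 0.5199;  N(−d₁) = N(-0.34) = 0.3669
P = 136·0.9315·0.5199 − 134·0.3669 = 65.8630 − 49.1646 = 16.6984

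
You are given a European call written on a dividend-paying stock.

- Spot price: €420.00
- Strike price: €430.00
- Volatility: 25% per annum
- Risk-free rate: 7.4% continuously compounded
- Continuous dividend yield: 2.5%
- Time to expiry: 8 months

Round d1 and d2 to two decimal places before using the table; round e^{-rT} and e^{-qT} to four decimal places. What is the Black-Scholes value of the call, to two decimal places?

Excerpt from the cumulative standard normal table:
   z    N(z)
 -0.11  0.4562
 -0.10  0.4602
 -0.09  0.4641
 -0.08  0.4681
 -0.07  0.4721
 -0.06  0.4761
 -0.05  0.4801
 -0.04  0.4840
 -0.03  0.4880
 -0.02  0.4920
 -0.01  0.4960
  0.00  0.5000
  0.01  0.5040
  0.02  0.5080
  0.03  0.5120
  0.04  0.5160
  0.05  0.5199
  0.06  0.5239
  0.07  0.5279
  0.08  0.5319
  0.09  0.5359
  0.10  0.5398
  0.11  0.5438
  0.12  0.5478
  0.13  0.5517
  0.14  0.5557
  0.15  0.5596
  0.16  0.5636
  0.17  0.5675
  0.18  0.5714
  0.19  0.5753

T = 0.6667;  σ√T = 0.2041
d₁ = [ln(420/430) + (0.074 − 0.025 + 0.25²/2)·0.6667] / 0.2041 = [-0.0235 + 0.0535] / 0.2041 = 0.1468 → 0.15
d₂ = d₁ − σ√T = 0.1468 − 0.2041 = -0.0573 → -0.06
e^(−qT) = e^(−0.025·0.6667) = 0.9835;  e^(−rT) = e^(−0.074·0.6667) = 0.9519
N(d₁) = N(0.15) = 0.5596;  N(d₂) = N(-0.06) = 0.4761
C = 420·0.9835·0.5596 − 430·0.9519·0.4761 = 231.1540 − 194.8758 = 36.2781

€36.28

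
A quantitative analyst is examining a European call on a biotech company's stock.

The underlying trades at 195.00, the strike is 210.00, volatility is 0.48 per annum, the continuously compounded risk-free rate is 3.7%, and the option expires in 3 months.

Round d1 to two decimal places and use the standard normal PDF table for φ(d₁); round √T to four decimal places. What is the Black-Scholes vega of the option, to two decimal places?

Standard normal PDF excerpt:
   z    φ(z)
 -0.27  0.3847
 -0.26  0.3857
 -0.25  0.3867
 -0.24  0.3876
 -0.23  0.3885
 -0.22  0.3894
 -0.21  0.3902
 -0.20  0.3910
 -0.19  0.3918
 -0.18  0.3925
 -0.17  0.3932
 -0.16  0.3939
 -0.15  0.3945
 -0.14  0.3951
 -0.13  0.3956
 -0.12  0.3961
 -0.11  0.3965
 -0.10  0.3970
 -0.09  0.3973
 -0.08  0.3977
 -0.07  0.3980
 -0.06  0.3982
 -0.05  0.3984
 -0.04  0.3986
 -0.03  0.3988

σ√T = 0.48·√0.25 = 0.2400
d₁ = [ln(195/210) + (0.037 + 0.48²/2)·0.25] / 0.2400 = [-0.0741 + 0.0381] / 0.2400 = -0.1502 which rounds to -0.15
√T = √0.25 = 0.5000
φ(d₁) = φ(-0.15) = 0.3945
vega = S·φ(d₁)·√T = 195·0.3945·0.5000 = 38.4638
(Vega is the same for a European call and put with the same parameters.)

38.46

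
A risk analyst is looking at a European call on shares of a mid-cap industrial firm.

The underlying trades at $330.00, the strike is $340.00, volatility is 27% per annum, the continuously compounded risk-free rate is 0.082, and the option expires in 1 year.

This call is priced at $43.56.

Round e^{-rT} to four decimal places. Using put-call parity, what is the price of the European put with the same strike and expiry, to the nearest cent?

exp(−rT) = exp(−0.082·1) = 0.9213
Put-call parity: C − P = S − K·e^(−rT) = 330 − 340·0.9213 = 330 − 313.2420 = 16.7580
P = C − (C − P) = 43.56 − (16.7580) = 26.8020

$26.80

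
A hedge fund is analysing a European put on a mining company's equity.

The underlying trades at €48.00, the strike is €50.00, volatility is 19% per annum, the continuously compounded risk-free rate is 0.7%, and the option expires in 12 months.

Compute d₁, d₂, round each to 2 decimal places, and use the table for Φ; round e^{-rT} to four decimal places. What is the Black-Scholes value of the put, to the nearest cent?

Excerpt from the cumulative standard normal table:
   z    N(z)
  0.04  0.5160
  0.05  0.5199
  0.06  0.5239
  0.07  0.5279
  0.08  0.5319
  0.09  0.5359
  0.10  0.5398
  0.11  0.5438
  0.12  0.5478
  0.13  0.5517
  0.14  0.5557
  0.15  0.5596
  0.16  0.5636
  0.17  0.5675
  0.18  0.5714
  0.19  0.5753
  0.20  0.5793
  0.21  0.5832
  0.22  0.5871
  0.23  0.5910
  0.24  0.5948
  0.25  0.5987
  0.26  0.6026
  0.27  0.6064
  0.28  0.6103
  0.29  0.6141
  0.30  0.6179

€4.58

σ√T = 0.19 × 1.0000 = 0.1900
d₁ = [ln(48/50) + (0.007 + 0.19²/2)·1] / 0.1900 = [-0.0408 + 0.0250] / 0.1900 = -0.0830 → -0.08
d₂ = d₁ − σ√T = -0.0830 − 0.1900 = -0.2730 → -0.27
e^(−rT) = e^(−0.007·1) = 0.9930
N(−d₂) = N(0.27) = 0.6064;  N(−d₁) = N(0.08) = 0.5319
P = 50·0.9930·0.6064 − 48·0.5319 = 30.1078 − 25.5312 = 4.5766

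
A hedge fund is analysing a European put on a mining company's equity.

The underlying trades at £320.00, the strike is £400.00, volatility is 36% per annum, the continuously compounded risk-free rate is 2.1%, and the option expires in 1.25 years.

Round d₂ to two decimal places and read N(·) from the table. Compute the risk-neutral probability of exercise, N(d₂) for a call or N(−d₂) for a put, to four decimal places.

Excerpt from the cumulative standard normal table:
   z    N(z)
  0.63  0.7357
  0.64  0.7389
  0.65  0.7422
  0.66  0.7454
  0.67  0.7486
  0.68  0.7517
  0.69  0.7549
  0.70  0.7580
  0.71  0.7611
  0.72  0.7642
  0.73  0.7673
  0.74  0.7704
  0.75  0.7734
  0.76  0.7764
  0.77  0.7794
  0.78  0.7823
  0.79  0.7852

0.7549

σ√T = 0.36 × 1.1180 = 0.4025
d₁ = [ln(320/400) + (0.021 + 0.36²/2)·1.25] / 0.4025 = [-0.2231 + 0.1072] / 0.4025 = -0.2879 ⇒ -0.29
d₂ = d₁ − σ√T = -0.2879 − 0.4025 = -0.6904 ⇒ -0.69
Pr(exercise) under Q = N(−d₂) = N(0.69) = 0.7549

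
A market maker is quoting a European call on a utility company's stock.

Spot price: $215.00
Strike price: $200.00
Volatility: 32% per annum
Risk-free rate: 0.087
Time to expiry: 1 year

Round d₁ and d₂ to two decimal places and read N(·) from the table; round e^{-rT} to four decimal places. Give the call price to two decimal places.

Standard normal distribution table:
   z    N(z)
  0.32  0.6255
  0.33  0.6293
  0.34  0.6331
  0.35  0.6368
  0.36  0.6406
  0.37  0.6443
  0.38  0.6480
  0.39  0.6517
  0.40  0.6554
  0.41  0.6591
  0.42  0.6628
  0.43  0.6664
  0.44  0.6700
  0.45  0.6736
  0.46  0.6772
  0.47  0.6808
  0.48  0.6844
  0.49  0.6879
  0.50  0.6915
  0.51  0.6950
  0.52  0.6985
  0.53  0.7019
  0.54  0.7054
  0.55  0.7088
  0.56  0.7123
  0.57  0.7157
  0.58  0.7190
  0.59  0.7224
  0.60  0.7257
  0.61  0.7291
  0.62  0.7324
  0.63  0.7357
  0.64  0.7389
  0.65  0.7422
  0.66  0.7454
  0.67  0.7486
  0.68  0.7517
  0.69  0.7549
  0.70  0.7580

T = 1;  σ√T = 0.3200
d₁ = [ln(215/200) + (0.087 + 0.32²/2)·1] / 0.3200 = [0.0723 + 0.1382] / 0.3200 = 0.6579 → 0.66
d₂ = d₁ − σ√T = 0.6579 − 0.3200 = 0.3379 → 0.34
e^(−rT) = e^(−0.087·1) = 0.9167
N(d₁) = N(0.66) = 0.7454;  N(d₂) = N(0.34) = 0.6331
C = 215·0.7454 − 200·0.9167·0.6331 = 160.2610 − 116.0726 = 44.1884

$44.19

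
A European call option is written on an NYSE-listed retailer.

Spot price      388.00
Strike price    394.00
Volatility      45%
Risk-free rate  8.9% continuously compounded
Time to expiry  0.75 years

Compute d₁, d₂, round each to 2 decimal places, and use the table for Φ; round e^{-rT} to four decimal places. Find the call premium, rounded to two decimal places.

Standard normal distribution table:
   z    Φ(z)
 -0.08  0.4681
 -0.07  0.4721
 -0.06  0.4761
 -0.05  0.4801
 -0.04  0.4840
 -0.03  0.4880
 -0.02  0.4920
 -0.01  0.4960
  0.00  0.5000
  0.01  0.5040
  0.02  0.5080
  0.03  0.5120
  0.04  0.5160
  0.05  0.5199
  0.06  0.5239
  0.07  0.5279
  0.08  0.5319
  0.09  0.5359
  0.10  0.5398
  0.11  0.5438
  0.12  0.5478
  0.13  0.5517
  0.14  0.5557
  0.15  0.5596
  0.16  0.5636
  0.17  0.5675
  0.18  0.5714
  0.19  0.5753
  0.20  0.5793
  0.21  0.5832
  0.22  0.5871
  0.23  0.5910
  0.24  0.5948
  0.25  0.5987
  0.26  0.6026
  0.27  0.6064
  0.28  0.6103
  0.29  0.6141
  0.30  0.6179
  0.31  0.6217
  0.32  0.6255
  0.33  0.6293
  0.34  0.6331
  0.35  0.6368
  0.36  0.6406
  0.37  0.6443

68.70

T = 0.75;  σ√T = 0.3897
d₁ = [ln(388/394) + (0.089 + 0.45²/2)·0.75] / 0.3897 = [-0.0153 + 0.1427] / 0.3897 = 0.3268 → 0.33
d₂ = d₁ − σ√T = 0.3268 − 0.3897 = -0.0630 → -0.06
e^(−rT) = e^(−0.089·0.75) = 0.9354
N(d₁) = N(0.33) = 0.6293;  N(d₂) = N(-0.06) = 0.4761
C = 388·0.6293 − 394·0.9354·0.4761 = 244.1684 − 175.4655 = 68.7029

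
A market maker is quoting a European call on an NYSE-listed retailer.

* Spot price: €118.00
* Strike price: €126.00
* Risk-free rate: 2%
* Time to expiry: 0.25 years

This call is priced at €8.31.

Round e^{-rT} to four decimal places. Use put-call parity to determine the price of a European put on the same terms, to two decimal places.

€15.68

e^(−rT) = e^(−0.02·0.25) = 0.9950
Put-call parity: C − P = S − K·e^(−rT) = 118 − 126·0.9950 = 118 − 125.3700 = -7.3700
P = C − (C − P) = 8.31 − (-7.3700) = 15.6800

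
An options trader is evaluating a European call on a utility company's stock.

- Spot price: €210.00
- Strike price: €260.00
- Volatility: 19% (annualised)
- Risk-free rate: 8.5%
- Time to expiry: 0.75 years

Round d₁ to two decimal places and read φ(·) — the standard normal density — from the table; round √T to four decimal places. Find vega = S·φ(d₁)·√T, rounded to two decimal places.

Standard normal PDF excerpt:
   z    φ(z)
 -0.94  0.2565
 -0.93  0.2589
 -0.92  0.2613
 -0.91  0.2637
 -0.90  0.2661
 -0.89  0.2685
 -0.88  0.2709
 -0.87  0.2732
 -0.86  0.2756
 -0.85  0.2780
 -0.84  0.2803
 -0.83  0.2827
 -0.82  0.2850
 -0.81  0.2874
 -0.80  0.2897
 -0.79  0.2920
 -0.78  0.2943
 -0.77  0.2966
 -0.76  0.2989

σ√T = 0.19·√0.75 = 0.1645
d₁ = [ln(210/260) + (0.085 + ½·0.19²)·0.75] / (σ√T) = (-0.2136 + 0.0773) / 0.1645 = -0.8283 ⇒ -0.83
√T = √0.75 = 0.8660
φ(d₁) = φ(-0.83) = 0.2827
vega = S·φ(d₁)·√T = 210·0.2827·0.8660 = 51.4118
(The put has the same vega.)

51.41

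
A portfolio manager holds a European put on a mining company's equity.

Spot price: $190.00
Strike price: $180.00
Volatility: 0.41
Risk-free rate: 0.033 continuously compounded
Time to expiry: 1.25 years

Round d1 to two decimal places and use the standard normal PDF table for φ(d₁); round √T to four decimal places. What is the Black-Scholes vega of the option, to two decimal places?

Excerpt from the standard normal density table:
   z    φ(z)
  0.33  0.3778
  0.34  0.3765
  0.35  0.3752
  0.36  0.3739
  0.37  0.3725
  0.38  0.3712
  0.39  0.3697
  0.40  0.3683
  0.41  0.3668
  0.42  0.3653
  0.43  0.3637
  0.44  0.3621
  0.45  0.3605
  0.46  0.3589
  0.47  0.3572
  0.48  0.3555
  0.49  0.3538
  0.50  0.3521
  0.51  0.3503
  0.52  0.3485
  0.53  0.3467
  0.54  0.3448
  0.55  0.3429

76.92

σ√T = 0.41 × 1.1180 = 0.4584
d₁ = [ln(190/180) + (0.033 + 0.41²/2)·1.25] / 0.4584 = [0.0541 + 0.1463] / 0.4584 = 0.4371 ⇒ 0.44
√T = √1.25 = 1.1180
φ(d₁) = φ(0.44) = 0.3621
vega = S·φ(d₁)·√T = 190·0.3621·1.1180 = 76.9173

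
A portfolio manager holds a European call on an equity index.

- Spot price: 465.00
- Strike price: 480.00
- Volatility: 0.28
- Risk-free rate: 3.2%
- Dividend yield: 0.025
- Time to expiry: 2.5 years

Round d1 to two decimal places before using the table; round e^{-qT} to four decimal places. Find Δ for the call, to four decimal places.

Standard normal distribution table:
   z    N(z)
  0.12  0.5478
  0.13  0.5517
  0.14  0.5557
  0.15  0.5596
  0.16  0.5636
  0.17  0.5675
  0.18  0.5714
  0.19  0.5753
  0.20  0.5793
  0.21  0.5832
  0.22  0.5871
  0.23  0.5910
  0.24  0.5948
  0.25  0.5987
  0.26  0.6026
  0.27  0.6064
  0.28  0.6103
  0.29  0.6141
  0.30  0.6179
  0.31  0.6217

0.5404

σ√T = 0.28 × 1.5811 = 0.4427
ln(S/K) + (r − q + σ²/2)T = ln(465/480) + (0.032 − 0.025 + 0.28²/2)·2.5 = -0.0317 + 0.1155 = 0.0838
d₁ = 0.0838 / 0.4427 = 0.1892 ≈ 0.19
N(d₁) = N(0.19) = 0.5753
Δ_call = exp(−qT)·N(d₁) = 0.9394·0.5753 = 0.5404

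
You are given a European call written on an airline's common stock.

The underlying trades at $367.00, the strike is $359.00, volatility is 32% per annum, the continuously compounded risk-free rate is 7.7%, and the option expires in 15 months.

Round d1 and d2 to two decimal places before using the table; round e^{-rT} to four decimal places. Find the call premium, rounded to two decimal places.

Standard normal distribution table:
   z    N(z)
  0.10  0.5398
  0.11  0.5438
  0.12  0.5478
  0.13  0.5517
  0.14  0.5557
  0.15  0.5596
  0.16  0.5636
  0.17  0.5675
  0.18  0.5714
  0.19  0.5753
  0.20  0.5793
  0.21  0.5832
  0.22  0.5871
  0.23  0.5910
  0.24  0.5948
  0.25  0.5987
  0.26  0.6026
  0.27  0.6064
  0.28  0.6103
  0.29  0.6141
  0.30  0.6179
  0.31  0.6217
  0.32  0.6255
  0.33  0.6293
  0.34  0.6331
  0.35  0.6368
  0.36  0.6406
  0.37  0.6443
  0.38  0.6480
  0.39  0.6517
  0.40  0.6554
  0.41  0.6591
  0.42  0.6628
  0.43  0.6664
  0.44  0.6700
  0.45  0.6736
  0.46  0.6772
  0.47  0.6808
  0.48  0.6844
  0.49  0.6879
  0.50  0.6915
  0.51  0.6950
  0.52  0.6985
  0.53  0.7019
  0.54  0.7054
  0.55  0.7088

$72.61

σ√T = 0.32·√1.25 = 0.3578
d₁ = [ln(367/359) + (0.077 + ½·0.32²)·1.25] / (σ√T) = (0.0220 + 0.1603) / 0.3578 = 0.5095 ≈ 0.51
d₂ = 0.5095 − 0.3578 = 0.1517 ≈ 0.15
exp(−rT) = exp(−0.077·1.25) = 0.9082
N(d₁) = N(0.51) = 0.6950;  N(d₂) = N(0.15) = 0.5596
C = 367·0.6950 − 359·0.9082·0.5596 = 255.0650 − 182.4541 = 72.6109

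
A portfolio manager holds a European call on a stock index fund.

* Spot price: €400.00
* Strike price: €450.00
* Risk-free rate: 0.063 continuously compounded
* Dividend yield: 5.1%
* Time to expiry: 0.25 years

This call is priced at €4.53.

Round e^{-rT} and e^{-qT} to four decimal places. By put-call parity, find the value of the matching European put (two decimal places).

exp(−qT) = exp(−0.051·0.25) = 0.9873;  exp(−rT) = exp(−0.063·0.25) = 0.9844
Put-call parity: C − P = S·e^(−qT) − K·e^(−rT) = 400·0.9873 − 450·0.9844 = 394.9200 − 442.9800 = -48.0600
P = C − (C − P) = 4.53 − (-48.0600) = 52.5900

€52.59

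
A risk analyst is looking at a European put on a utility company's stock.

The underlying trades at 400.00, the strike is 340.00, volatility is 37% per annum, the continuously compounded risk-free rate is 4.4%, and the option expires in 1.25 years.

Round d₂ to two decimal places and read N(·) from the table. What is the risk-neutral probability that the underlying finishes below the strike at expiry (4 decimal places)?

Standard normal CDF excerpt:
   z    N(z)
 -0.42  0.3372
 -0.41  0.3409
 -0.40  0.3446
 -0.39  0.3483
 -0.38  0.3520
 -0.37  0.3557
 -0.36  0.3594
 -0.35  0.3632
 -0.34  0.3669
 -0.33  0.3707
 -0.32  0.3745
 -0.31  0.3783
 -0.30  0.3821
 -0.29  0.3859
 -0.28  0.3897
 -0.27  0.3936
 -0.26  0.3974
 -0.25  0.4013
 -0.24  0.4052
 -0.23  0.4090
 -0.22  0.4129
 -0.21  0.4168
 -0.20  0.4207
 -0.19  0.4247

T = 1.25;  σ√T = 0.4137
ln(S/K) + (r + σ²/2)T = ln(400/340) + (0.044 + 0.37²/2)·1.25 = 0.1625 + 0.1406 = 0.3031
d₁ = 0.3031 / 0.4137 = 0.7327 ≈ 0.73
d₂ = d₁ − σ√T = 0.7327 − 0.4137 = 0.3190 ≈ 0.32
Pr(exercise) under Q = N(−d₂) = N(-0.32) = 0.3745

0.3745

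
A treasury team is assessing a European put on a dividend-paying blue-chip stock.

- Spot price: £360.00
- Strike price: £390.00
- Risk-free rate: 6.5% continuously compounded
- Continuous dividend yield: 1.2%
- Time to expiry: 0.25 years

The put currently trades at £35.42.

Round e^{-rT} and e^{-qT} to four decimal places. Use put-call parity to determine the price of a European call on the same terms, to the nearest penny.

£10.62

exp(−qT) = exp(−0.012·0.25) = 0.9970;  exp(−rT) = exp(−0.065·0.25) = 0.9839
Put-call parity: C − P = S·e^(−qT) − K·e^(−rT) = 360·0.9970 − 390·0.9839 = 358.9200 − 383.7210 = -24.8010
C = P + (C − P) = 35.42 + (-24.8010) = 10.6190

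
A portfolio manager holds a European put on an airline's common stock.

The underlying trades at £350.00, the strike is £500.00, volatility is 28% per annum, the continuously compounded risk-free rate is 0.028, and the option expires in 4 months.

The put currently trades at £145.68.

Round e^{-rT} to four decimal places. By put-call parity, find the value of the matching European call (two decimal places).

exp(−rT) = exp(−0.028·0.3333) = 0.9907
Put-call parity: C − P = S − K·e^(−rT) = 350 − 500·0.9907 = 350 − 495.3500 = -145.3500
C = P + (C − P) = 145.68 + (-145.3500) = 0.3300

£0.33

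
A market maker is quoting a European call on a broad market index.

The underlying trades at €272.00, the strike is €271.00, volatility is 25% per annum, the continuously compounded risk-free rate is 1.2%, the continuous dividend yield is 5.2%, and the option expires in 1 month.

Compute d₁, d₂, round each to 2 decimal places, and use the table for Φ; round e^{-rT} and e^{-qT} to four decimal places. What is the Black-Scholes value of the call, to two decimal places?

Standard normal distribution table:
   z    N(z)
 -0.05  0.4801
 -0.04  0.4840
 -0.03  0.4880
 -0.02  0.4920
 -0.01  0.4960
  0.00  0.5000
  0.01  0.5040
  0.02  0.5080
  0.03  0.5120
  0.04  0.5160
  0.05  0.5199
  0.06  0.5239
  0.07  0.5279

T = 0.08333;  σ√T = 0.0722
d₁ = [ln(272/271) + (0.012 − 0.052 + 0.25²/2)·0.08333] / 0.0722 = [0.0037 − 0.0007] / 0.0722 = 0.0409 ≈ 0.04
d₂ = d₁ − σ√T = 0.0409 − 0.0722 = -0.0312 ≈ -0.03
exp(−qT) = exp(−0.052·0.08333) = 0.9957;  exp(−rT) = exp(−0.012·0.08333) = 0.9990
N(d₁) = N(0.04) = 0.5160;  N(d₂) = N(-0.03) = 0.4880
C = 272·0.9957·0.5160 − 271·0.9990·0.4880 = 139.7485 − 132.1158 = 7.6327

€7.63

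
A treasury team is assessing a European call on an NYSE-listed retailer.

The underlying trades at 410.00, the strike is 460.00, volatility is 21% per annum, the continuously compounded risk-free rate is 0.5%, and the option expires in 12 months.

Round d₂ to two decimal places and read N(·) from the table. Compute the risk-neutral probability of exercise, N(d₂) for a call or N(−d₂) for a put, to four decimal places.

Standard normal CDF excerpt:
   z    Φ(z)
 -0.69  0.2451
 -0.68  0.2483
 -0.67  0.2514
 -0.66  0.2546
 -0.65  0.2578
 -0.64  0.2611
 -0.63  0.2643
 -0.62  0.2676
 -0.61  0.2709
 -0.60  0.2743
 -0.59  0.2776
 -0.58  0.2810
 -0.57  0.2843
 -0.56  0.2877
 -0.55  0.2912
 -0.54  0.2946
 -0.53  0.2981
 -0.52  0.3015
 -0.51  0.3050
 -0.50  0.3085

0.2643

σ√T = 0.21·√1 = 0.2100
d₁ = [ln(410/460) + (0.005 + 0.21²/2)·1] / 0.2100 = [-0.1151 + 0.0270] / 0.2100 = -0.4191 ⇒ -0.42
d₂ = d₁ − σ√T = -0.4191 − 0.2100 = -0.6291 ⇒ -0.63
Pr(exercise) under Q = N(d₂) = 0.2643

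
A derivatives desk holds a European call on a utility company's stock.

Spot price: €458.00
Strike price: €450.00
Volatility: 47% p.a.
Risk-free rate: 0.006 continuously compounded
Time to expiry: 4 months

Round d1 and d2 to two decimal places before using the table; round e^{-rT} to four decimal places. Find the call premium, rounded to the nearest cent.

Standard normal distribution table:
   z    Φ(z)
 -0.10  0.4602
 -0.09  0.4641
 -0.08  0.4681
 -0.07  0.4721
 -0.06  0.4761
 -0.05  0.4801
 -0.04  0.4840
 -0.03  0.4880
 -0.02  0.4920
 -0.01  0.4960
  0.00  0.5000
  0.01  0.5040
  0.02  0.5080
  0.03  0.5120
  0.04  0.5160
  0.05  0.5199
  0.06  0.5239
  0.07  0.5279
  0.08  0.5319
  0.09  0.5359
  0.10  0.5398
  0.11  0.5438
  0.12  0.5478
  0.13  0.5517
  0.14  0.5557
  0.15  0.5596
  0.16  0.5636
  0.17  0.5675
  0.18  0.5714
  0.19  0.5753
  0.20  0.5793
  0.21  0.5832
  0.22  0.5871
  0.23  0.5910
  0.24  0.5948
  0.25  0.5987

€53.29

T = 0.3333;  σ√T = 0.2714
d₁ = [ln(458/450) + (0.006 + 0.47²/2)·0.3333] / 0.2714 = [0.0176 + 0.0388] / 0.2714 = 0.2080 → 0.21
d₂ = d₁ − σ√T = 0.2080 − 0.2714 = -0.0634 → -0.06
exp(−rT) = exp(−0.006·0.3333) = 0.9980
N(d₁) = N(0.21) = 0.5832;  N(d₂) = N(-0.06) = 0.4761
C = 458·0.5832 − 450·0.9980·0.4761 = 267.1056 − 213.8165 = 53.2891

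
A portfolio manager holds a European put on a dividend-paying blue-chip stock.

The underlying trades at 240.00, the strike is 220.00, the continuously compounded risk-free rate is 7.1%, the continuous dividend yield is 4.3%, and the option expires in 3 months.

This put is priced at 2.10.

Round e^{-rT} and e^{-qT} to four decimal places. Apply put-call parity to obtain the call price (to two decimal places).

23.40

exp(−qT) = exp(−0.043·0.25) = 0.9893;  exp(−rT) = exp(−0.071·0.25) = 0.9824
Put-call parity: C − P = S·e^(−qT) − K·e^(−rT) = 240·0.9893 − 220·0.9824 = 237.4320 − 216.1280 = 21.3040
C = P + (C − P) = 2.10 + (21.3040) = 23.4040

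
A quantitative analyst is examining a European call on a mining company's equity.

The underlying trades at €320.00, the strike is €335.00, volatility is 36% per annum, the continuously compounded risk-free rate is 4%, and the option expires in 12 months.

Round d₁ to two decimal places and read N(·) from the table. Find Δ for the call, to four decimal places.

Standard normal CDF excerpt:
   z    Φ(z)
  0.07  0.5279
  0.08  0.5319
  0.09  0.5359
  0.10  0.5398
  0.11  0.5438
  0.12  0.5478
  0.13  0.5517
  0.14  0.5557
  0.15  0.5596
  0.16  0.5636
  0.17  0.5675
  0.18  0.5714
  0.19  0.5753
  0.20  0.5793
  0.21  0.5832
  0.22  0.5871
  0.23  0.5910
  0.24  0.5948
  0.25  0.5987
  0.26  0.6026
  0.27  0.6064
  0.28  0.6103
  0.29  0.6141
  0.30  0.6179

σ√T = 0.36·√1 = 0.3600
d₁ = [ln(320/335) + (0.04 + 0.36²/2)·1] / 0.3600 = [-0.0458 + 0.1048] / 0.3600 = 0.1639 ≈ 0.16
N(d₁) = N(0.16) = 0.5636
Δ_call = N(d₁) = 0.5636

0.5636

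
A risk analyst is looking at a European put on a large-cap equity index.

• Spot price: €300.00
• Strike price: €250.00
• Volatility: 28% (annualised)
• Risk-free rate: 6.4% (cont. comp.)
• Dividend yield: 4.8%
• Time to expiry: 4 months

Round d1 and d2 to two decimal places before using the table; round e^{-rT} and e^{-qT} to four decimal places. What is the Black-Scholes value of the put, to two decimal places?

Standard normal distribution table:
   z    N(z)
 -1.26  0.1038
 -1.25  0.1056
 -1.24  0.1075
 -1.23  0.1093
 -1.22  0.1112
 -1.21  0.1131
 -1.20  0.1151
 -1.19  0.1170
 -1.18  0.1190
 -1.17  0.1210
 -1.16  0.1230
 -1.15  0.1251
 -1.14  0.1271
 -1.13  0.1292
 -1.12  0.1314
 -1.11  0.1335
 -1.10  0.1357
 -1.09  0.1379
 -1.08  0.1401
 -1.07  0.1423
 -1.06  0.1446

σ√T = 0.28·√0.3333 = 0.1617
ln(S/K) + (r − q + σ²/2)T = ln(300/250) + (0.064 − 0.048 + 0.28²/2)·0.3333 = 0.1823 + 0.0184 = 0.2007
d₁ = 0.2007 / 0.1617 = 1.2416 ≈ 1.24
d₂ = d₁ − σ√T = 1.2416 − 0.1617 = 1.0800 ≈ 1.08
e^(−qT) = e^(−0.048·0.3333) = 0.9841;  e^(−rT) = e^(−0.064·0.3333) = 0.9789
P = 250·0.9789·N(-1.08) − 300·0.9841·N(-1.24) = 250·0.9789·0.1401 − 300·0.9841·0.1075 = 34.2860 − 31.7372 = 2.5487

€2.55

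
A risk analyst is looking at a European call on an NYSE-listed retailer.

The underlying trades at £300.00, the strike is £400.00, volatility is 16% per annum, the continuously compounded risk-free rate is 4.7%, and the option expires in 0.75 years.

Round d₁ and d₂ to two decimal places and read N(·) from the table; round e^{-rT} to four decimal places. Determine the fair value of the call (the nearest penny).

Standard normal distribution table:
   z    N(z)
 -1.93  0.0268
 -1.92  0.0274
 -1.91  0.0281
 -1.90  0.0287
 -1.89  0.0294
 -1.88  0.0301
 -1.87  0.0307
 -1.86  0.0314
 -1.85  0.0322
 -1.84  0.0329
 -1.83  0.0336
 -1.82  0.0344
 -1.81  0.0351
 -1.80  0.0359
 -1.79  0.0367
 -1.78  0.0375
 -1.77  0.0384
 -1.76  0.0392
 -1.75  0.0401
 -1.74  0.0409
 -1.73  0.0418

£0.68

σ√T = 0.16 × 0.8660 = 0.1386
d₁ = [ln(300/400) + (0.047 + 0.16²/2)·0.75] / 0.1386 = [-0.2877 + 0.0449] / 0.1386 = -1.7525 ⇒ -1.75
d₂ = d₁ − σ√T = -1.7525 − 0.1386 = -1.8911 ⇒ -1.89
exp(−rT) = exp(−0.047·0.75) = 0.9654
N(d₁) = N(-1.75) = 0.0401;  N(d₂) = N(-1.89) = 0.0294
C = 300·0.0401 − 400·0.9654·0.0294 = 12.0300 − 11.3531 = 0.6769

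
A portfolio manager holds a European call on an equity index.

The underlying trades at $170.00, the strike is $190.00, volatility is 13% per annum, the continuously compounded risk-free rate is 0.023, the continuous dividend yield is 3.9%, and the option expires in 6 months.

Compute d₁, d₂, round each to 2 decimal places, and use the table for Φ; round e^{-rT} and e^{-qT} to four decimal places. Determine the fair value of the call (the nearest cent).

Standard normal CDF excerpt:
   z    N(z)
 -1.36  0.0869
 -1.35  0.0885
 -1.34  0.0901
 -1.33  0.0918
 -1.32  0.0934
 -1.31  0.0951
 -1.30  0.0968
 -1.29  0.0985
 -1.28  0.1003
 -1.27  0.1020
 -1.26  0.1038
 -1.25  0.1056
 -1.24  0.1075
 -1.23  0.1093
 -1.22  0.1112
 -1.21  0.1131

$0.68

σ√T = 0.13 × 0.7071 = 0.0919
ln(S/K) + (r − q + σ²/2)T = ln(170/190) + (0.023 − 0.039 + 0.13²/2)·0.5 = -0.1112 − 0.0038 = -0.1150
d₁ = -0.1150 / 0.0919 = -1.2510 ≈ -1.25
d₂ = d₁ − σ√T = -1.2510 − 0.0919 = -1.3430 ≈ -1.34
e^(−qT) = e^(−0.039·0.5) = 0.9807;  e^(−rT) = e^(−0.023·0.5) = 0.9886
N(d₁) = N(-1.25) = 0.1056;  N(d₂) = N(-1.34) = 0.0901
C = 170·0.9807·0.1056 − 190·0.9886·0.0901 = 17.6055 − 16.9238 = 0.6817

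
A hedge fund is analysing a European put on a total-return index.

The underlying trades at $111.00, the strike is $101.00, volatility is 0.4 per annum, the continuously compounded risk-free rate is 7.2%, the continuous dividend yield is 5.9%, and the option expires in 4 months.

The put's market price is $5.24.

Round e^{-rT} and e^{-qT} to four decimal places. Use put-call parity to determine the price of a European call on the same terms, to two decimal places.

$15.47

exp(−qT) = exp(−0.059·0.3333) = 0.9805;  exp(−rT) = exp(−0.072·0.3333) = 0.9763
Put-call parity: C − P = S·e^(−qT) − K·e^(−rT) = 111·0.9805 − 101·0.9763 = 108.8355 − 98.6063 = 10.2292
C = P + (C − P) = 5.24 + (10.2292) = 15.4692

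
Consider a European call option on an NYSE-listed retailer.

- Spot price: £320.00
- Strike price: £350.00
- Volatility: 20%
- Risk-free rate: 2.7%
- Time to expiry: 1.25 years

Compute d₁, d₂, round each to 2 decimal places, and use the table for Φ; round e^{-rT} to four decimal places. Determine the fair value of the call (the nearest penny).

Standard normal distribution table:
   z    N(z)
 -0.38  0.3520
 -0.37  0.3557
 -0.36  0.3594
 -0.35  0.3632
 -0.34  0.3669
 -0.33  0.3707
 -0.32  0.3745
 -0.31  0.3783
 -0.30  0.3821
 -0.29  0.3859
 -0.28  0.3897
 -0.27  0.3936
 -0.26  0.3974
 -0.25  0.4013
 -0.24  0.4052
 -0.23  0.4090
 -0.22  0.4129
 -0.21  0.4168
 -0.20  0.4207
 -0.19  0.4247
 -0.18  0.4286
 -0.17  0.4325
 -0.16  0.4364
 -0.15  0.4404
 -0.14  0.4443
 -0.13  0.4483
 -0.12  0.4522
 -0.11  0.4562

T = 1.25;  σ√T = 0.2236
d₁ = [ln(320/350) + (0.027 + 0.2²/2)·1.25] / 0.2236 = [-0.0896 + 0.0587] / 0.2236 = -0.1380 ≈ -0.14
d₂ = d₁ − σ√T = -0.1380 − 0.2236 = -0.3616 ≈ -0.36
e^(−rT) = e^(−0.027·1.25) = 0.9668
C = 320·N(-0.14) − 350·0.9668·N(-0.36) = 320·0.4443 − 350·0.9668·0.3594 = 142.1760 − 121.6138 = 20.5622

£20.56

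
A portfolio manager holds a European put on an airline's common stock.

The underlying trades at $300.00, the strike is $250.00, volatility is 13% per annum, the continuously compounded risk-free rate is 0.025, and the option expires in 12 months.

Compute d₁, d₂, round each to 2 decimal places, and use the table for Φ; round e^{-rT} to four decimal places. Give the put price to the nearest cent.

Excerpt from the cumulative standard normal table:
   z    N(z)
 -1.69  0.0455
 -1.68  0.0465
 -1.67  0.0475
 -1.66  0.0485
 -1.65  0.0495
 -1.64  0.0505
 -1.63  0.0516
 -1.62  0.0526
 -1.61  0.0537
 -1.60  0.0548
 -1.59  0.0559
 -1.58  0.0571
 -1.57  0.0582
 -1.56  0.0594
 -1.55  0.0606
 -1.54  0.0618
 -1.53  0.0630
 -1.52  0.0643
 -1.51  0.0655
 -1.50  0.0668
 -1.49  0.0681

$0.81

σ√T = 0.13 × 1.0000 = 0.1300
d₁ = [ln(300/250) + (0.025 + 0.13²/2)·1] / 0.1300 = [0.1823 + 0.0335] / 0.1300 = 1.6598 → 1.66
d₂ = d₁ − σ√T = 1.6598 − 0.1300 = 1.5298 → 1.53
exp(−rT) = exp(−0.025·1) = 0.9753
N(−d₂) = N(-1.53) = 0.0630;  N(−d₁) = N(-1.66) = 0.0485
P = 250·0.9753·0.0630 − 300·0.0485 = 15.3610 − 14.5500 = 0.8110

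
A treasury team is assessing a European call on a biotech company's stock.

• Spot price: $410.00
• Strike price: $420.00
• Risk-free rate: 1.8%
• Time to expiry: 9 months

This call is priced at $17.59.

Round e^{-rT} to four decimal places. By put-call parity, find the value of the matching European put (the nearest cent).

$21.96

e^(−rT) = e^(−0.018·0.75) = 0.9866
Put-call parity: C − P = S − K·e^(−rT) = 410 − 420·0.9866 = 410 − 414.3720 = -4.3720
P = C − (C − P) = 17.59 − (-4.3720) = 21.9620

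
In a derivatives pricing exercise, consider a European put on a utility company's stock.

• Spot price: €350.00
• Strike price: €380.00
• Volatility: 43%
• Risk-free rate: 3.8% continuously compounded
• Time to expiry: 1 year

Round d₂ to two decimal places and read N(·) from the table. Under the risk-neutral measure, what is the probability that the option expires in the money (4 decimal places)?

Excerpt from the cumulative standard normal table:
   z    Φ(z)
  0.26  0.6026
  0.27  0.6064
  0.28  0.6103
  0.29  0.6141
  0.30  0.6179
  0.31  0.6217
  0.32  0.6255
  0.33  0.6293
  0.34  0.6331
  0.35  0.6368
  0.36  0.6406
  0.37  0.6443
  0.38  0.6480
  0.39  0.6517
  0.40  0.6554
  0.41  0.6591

0.6255

σ√T = 0.43 × 1.0000 = 0.4300
d₁ = [ln(350/380) + (0.038 + 0.43²/2)·1] / 0.4300 = [-0.0822 + 0.1304] / 0.4300 = 0.1121 which rounds to 0.11
d₂ = d₁ − σ√T = 0.1121 − 0.4300 = -0.3179 which rounds to -0.32
Risk-neutral Pr[S_T < K] = N(−d₂) = N(0.32) = 0.6255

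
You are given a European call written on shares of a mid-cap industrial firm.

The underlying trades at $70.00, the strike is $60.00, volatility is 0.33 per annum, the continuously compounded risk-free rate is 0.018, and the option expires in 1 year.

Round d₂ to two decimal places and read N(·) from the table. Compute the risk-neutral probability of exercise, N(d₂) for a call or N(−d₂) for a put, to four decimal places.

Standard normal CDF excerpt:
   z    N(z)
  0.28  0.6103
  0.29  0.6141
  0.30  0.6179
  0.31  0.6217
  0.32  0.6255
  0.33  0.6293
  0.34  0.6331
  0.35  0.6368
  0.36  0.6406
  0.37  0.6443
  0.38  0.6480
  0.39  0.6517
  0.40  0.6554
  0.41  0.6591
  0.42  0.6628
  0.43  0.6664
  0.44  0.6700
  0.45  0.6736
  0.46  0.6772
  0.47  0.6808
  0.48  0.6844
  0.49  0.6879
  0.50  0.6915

σ√T = 0.33 × 1.0000 = 0.3300
d₁ = [ln(70/60) + (0.018 + 0.33²/2)·1] / 0.3300 = [0.1542 + 0.0725] / 0.3300 = 0.6867 ⇒ 0.69
d₂ = d₁ − σ√T = 0.6867 − 0.3300 = 0.3567 ⇒ 0.36
Risk-neutral Pr[S_T > K] = N(d₂) = N(0.36) = 0.6406

0.6406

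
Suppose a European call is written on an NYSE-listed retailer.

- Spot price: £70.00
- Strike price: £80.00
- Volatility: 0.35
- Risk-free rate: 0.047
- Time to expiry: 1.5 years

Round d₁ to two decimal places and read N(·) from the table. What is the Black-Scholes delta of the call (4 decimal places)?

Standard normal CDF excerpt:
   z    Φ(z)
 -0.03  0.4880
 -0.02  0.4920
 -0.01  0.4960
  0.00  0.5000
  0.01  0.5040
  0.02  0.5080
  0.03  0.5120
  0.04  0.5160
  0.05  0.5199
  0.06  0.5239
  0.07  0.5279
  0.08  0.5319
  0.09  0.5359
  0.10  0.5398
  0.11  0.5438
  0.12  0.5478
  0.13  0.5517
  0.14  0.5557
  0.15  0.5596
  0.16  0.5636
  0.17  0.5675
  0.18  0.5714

σ√T = 0.35 × 1.2247 = 0.4287
ln(S/K) + (r + σ²/2)T = ln(70/80) + (0.047 + 0.35²/2)·1.5 = -0.1335 + 0.1624 = 0.0288
d₁ = 0.0288 / 0.4287 = 0.0673 ⇒ 0.07
N(d₁) = N(0.07) = 0.5279
Δ_call = N(d₁) = 0.5279

0.5279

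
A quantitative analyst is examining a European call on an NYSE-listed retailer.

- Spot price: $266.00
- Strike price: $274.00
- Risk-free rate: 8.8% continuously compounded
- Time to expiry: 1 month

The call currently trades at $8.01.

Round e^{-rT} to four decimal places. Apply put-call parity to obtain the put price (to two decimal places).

e^(−rT) = e^(−0.088·0.08333) = 0.9927
Put-call parity: C − P = S − K·e^(−rT) = 266 − 274·0.9927 = 266 − 271.9998 = -5.9998
P = C − (C − P) = 8.01 − (-5.9998) = 14.0098

$14.01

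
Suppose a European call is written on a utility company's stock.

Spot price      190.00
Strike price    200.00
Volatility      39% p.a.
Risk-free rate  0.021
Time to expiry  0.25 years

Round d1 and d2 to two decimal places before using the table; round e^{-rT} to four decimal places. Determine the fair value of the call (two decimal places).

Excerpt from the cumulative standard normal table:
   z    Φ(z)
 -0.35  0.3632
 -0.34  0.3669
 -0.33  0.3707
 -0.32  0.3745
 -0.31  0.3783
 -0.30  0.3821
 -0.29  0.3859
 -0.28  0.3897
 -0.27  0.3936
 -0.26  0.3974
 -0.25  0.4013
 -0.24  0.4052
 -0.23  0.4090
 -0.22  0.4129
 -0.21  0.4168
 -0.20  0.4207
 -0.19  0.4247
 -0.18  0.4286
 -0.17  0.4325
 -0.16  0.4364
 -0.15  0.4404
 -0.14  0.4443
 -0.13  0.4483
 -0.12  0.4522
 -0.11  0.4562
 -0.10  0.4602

T = 0.25;  σ√T = 0.1950
d₁ = [ln(190/200) + (0.021 + 0.39²/2)·0.25] / 0.1950 = [-0.0513 + 0.0243] / 0.1950 = -0.1386 ⇒ -0.14
d₂ = d₁ − σ√T = -0.1386 − 0.1950 = -0.3336 ⇒ -0.33
e^(−rT) = e^(−0.021·0.25) = 0.9948
C = 190·N(-0.14) − 200·0.9948·N(-0.33) = 190·0.4443 − 200·0.9948·0.3707 = 84.4170 − 73.7545 = 10.6625

10.66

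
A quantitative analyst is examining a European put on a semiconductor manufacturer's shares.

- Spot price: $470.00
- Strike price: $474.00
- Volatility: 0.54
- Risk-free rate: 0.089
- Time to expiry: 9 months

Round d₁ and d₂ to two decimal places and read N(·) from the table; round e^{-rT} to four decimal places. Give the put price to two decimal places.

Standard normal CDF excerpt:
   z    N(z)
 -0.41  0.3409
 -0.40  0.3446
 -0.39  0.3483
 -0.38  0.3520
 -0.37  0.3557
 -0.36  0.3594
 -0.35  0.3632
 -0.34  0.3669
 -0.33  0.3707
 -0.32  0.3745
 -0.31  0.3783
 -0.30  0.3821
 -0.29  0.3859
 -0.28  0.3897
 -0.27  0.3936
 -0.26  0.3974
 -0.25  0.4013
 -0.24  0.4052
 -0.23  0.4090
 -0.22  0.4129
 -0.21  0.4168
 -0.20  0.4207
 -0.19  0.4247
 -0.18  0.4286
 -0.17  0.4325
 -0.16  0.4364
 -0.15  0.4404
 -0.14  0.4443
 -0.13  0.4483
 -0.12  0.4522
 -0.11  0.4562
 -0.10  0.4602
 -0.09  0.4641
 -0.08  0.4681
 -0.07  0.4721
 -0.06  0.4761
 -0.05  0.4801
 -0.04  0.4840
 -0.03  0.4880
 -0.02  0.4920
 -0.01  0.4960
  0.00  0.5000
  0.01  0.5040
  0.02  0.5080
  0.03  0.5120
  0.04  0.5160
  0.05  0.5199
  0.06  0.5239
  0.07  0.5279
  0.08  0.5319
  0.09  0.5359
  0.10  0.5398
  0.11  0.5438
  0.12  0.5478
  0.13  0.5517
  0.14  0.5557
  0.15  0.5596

σ√T = 0.54 × 0.8660 = 0.4677
d₁ = [ln(470/474) + (0.089 + 0.54²/2)·0.75] / 0.4677 = [-0.0085 + 0.1761] / 0.4677 = 0.3584 ⇒ 0.36
d₂ = d₁ − σ√T = 0.3584 − 0.4677 = -0.1092 ⇒ -0.11
e^(−rT) = e^(−0.089·0.75) = 0.9354
N(−d₂) = N(0.11) = 0.5438;  N(−d₁) = N(-0.36) = 0.3594
P = 474·0.9354·0.5438 − 470·0.3594 = 241.1098 − 168.9180 = 72.1918

$72.19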